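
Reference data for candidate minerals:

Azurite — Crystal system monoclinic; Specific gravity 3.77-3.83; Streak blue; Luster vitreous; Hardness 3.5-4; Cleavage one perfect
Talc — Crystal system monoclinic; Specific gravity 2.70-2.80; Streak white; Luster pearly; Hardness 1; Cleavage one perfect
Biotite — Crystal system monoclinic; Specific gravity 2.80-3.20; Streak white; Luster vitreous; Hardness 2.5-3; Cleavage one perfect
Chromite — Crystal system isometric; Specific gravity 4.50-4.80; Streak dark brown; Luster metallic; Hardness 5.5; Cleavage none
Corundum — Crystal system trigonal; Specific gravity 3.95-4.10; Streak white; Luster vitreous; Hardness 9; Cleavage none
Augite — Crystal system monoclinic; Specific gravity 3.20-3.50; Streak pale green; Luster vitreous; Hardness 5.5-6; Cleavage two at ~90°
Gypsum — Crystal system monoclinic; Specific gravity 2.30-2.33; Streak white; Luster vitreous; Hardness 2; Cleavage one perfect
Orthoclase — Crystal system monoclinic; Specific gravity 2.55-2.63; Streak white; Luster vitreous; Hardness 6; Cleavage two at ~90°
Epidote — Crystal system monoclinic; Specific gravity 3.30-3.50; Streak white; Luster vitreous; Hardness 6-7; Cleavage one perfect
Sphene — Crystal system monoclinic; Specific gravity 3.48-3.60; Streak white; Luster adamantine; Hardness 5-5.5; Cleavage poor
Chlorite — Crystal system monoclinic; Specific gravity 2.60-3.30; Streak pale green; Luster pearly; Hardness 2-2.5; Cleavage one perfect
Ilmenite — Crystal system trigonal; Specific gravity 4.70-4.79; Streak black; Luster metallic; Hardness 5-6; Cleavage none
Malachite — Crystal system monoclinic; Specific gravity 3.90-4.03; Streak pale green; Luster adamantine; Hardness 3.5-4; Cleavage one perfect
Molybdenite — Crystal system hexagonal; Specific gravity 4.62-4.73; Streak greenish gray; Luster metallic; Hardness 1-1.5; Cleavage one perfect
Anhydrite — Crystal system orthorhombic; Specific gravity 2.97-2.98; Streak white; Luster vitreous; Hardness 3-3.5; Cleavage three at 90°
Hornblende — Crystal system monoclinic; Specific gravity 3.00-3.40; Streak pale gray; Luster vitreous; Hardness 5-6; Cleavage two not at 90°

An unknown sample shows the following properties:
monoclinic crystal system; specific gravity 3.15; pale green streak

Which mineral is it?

Chlorite

Monoclinic crystal system is inconsistent with Chromite, Corundum, Ilmenite, Molybdenite, Anhydrite.
Specific gravity 3.15 — only Biotite, Chlorite, Hornblende remain.
Pale green streak — narrows the field to Chlorite.
Chlorite is the sole remaining match.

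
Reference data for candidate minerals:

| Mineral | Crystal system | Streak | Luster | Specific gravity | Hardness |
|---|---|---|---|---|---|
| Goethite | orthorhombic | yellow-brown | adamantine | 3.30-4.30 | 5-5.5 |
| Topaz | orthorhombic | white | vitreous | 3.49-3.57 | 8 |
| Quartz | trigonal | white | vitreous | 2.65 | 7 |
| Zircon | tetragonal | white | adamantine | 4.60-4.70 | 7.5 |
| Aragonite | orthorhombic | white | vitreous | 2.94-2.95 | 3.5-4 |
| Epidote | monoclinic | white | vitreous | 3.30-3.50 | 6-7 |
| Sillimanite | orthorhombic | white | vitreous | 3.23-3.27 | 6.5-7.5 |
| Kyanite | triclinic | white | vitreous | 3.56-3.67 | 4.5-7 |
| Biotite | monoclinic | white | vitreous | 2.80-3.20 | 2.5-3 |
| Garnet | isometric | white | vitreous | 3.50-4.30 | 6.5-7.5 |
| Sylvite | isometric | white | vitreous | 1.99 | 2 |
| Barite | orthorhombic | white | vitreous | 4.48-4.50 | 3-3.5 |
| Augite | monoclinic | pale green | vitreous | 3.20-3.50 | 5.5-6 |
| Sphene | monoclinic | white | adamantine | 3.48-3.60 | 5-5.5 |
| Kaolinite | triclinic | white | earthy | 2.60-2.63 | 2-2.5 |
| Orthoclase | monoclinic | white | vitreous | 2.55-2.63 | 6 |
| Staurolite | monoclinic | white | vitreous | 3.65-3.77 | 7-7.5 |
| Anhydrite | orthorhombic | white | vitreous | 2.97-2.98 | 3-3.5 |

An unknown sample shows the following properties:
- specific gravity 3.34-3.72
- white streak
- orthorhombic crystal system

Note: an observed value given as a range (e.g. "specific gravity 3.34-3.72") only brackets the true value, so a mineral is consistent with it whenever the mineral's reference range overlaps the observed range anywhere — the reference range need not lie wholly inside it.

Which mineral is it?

Specific gravity 3.34-3.72: narrows the field to Goethite, Topaz, Epidote, Kyanite, Garnet, Augite, Sphene, Staurolite.
White streak rules out Goethite, Augite.
Orthorhombic crystal system: only Topaz remains.
The only mineral consistent with every observation is Topaz.

Topaz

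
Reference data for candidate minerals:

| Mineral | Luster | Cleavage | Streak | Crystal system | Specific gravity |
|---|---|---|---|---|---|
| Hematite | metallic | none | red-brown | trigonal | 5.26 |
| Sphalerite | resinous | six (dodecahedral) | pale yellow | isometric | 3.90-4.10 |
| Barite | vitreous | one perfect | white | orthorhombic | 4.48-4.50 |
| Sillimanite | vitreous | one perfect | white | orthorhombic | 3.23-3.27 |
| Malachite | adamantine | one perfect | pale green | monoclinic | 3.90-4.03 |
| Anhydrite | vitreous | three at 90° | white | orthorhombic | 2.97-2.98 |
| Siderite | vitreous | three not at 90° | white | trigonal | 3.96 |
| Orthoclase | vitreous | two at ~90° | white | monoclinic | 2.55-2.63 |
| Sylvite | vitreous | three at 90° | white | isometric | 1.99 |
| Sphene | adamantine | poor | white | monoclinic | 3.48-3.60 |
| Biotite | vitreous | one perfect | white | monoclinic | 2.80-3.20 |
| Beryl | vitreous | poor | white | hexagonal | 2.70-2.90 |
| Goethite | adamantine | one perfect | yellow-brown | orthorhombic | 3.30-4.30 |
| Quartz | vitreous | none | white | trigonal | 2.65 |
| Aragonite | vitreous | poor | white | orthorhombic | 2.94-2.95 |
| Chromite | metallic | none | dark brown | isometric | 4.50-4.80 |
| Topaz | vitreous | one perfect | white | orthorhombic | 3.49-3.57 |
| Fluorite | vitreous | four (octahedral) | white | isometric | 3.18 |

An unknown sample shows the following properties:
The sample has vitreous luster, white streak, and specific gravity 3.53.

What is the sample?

Vitreous luster eliminates Hematite, Sphalerite, Malachite, Sphene, Goethite, Chromite.
White streak: consistent with all remaining minerals.
Specific gravity 3.53: narrows the field to Topaz.
The only mineral consistent with every observation is Topaz.

Topaz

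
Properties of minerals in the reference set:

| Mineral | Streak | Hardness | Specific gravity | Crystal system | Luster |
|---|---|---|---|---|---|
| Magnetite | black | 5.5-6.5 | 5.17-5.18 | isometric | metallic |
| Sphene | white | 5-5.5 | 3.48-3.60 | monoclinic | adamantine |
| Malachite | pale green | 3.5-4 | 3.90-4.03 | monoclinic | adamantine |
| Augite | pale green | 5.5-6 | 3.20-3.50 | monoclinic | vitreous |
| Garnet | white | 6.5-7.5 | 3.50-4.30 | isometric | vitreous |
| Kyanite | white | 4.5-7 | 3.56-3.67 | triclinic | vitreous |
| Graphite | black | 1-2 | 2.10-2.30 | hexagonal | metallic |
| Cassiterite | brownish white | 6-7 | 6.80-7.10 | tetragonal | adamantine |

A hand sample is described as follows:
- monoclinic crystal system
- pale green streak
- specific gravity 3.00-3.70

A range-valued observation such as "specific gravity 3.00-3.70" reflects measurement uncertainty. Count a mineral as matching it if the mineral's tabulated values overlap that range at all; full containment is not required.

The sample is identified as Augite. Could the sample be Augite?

Monoclinic crystal system — is consistent with Augite (monoclinic system).
Pale green streak — is consistent with Augite (pale green streak).
Specific gravity 3.00-3.70 — is consistent with Augite (SG 3.20-3.50).
Nothing contradicts Augite.

Yes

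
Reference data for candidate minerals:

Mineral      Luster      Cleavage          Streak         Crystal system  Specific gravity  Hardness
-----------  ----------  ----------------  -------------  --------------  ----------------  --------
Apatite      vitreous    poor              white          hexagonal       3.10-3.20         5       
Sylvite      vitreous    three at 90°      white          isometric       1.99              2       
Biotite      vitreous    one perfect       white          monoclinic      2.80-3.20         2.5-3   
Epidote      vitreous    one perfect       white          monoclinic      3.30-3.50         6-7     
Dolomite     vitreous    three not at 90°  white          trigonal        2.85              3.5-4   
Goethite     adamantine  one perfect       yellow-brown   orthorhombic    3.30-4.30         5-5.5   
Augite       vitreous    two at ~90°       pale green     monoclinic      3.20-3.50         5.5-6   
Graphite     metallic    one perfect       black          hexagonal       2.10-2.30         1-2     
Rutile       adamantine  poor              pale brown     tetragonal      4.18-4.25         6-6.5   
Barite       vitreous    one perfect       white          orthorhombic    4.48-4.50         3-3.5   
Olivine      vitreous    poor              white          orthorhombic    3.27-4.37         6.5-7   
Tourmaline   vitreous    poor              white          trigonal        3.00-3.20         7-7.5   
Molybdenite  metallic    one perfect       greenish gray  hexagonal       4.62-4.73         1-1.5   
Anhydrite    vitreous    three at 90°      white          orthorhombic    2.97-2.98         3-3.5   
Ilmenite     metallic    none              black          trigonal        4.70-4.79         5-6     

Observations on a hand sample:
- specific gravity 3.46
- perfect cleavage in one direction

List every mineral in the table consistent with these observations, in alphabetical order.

Epidote, Goethite

Specific gravity 3.46: narrows the field to Epidote, Goethite, Augite, Olivine.
Perfect cleavage in one direction eliminates Augite, Olivine.
Consistent with every observation: Epidote, Goethite.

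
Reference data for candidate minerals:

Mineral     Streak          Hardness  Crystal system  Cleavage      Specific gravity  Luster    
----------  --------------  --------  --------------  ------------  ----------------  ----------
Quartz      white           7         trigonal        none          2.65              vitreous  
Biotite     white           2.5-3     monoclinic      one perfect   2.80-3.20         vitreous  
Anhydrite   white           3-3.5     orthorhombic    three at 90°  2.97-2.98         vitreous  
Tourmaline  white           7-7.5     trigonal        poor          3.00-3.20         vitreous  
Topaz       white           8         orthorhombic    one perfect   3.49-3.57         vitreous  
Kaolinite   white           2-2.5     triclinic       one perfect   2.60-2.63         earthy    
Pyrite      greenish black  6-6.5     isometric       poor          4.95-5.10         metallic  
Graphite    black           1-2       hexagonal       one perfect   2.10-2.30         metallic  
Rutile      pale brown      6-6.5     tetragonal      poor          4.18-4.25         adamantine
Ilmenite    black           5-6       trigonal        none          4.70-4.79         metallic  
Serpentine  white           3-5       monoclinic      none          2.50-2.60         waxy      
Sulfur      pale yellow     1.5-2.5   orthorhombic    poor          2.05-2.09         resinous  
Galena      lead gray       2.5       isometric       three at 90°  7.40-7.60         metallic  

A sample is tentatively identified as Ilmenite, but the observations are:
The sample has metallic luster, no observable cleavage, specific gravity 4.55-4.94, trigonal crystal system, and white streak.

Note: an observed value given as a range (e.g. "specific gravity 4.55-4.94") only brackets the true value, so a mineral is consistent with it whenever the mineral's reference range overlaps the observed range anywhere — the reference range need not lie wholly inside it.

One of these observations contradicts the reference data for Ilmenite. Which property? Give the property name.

Metallic luster: Ilmenite has metallic luster — agrees.
No observable cleavage: Ilmenite has cleavage none — agrees.
Specific gravity 4.55-4.94: Ilmenite has SG 4.70-4.79 — agrees.
Trigonal crystal system: Ilmenite has trigonal system — agrees.
White streak: Ilmenite has black streak — does not match.
The streak is the one property that does not fit.

streak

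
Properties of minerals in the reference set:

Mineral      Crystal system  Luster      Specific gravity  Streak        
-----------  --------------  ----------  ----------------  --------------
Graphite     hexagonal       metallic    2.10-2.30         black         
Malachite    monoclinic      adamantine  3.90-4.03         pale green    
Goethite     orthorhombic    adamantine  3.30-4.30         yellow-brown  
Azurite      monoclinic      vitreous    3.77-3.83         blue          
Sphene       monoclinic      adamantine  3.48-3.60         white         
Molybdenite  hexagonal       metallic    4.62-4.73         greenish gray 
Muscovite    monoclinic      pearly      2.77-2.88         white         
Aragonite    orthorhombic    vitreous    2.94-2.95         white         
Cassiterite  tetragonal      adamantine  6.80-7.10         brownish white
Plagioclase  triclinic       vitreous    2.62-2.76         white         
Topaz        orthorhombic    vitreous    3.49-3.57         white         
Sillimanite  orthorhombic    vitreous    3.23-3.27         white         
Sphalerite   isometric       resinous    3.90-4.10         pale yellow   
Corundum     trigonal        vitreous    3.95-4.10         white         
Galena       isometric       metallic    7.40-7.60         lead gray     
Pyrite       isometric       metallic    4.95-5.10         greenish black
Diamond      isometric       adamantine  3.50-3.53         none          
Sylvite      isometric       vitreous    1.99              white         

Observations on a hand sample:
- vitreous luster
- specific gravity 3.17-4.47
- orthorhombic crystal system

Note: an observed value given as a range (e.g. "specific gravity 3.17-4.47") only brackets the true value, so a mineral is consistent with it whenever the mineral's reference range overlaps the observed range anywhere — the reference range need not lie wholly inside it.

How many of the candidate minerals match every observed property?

2

Vitreous luster — only Azurite, Aragonite, Plagioclase, Topaz, Sillimanite, Corundum, Sylvite remain.
Specific gravity 3.17-4.47 eliminates Aragonite, Plagioclase, Sylvite.
Orthorhombic crystal system eliminates Azurite, Corundum.
Consistent with every observation: Sillimanite, Topaz.
That is 2 minerals.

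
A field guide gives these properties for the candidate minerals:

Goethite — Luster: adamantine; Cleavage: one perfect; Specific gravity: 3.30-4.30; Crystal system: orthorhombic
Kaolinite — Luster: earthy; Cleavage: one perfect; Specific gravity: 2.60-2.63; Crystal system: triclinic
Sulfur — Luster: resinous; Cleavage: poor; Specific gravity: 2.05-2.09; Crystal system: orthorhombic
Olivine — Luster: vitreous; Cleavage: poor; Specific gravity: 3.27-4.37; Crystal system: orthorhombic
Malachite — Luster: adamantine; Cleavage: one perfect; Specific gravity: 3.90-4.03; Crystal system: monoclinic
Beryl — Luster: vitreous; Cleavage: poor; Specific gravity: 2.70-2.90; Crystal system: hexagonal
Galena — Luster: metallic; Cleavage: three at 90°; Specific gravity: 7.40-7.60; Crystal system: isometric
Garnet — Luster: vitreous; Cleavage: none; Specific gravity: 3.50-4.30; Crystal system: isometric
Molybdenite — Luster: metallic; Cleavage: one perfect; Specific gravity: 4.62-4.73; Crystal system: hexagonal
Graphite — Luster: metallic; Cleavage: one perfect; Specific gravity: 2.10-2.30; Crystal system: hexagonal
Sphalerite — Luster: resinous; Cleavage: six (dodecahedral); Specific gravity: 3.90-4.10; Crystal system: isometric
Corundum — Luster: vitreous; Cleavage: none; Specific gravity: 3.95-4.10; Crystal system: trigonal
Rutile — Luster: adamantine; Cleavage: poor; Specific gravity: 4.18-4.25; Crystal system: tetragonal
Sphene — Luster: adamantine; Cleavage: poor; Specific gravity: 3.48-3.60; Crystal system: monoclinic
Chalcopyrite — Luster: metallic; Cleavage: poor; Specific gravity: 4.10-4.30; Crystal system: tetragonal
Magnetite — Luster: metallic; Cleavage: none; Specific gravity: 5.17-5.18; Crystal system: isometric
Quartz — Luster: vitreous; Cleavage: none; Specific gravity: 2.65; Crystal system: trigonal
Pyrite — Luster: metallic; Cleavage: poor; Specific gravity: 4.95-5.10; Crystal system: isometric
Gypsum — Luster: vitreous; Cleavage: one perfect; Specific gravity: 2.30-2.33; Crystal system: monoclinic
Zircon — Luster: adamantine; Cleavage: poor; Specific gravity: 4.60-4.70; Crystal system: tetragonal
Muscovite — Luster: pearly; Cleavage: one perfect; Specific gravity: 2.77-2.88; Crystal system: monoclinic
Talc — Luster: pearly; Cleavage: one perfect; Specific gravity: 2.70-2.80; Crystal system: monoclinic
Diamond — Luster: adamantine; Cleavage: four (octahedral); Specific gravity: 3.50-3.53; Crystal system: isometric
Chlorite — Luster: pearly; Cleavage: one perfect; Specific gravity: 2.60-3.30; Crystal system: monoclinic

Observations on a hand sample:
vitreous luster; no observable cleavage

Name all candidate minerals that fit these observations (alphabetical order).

Vitreous luster: only Olivine, Beryl, Garnet, Corundum, Quartz, Gypsum remain.
No observable cleavage excludes Olivine, Beryl, Gypsum.
The minerals that satisfy all observations are Corundum, Garnet, Quartz.

Corundum, Garnet, Quartz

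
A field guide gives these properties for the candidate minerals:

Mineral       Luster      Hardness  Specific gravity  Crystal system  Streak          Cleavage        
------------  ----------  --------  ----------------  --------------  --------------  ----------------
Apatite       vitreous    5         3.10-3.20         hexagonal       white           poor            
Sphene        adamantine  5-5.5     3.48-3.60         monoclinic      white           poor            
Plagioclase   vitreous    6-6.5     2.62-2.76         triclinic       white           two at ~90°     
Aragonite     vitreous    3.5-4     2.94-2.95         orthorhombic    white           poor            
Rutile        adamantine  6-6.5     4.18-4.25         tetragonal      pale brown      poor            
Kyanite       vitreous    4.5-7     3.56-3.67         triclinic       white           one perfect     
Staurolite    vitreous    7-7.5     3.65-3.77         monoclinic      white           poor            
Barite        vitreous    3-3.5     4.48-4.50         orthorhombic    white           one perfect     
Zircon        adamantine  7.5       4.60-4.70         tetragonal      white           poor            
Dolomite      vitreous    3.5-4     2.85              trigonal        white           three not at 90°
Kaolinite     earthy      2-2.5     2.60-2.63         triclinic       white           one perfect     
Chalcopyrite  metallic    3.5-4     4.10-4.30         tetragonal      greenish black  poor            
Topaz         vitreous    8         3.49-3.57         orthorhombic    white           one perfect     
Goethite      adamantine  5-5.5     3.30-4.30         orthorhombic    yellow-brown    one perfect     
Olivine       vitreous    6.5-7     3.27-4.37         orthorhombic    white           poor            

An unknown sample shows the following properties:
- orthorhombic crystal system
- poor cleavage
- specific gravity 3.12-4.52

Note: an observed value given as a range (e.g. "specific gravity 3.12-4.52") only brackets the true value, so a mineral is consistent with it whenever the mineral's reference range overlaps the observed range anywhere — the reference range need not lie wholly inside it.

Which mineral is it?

Orthorhombic crystal system — Aragonite, Barite, Topaz, Goethite, Olivine remain.
Poor cleavage — only Aragonite, Olivine remain.
Specific gravity 3.12-4.52 excludes Aragonite.
The only mineral consistent with every observation is Olivine.

Olivine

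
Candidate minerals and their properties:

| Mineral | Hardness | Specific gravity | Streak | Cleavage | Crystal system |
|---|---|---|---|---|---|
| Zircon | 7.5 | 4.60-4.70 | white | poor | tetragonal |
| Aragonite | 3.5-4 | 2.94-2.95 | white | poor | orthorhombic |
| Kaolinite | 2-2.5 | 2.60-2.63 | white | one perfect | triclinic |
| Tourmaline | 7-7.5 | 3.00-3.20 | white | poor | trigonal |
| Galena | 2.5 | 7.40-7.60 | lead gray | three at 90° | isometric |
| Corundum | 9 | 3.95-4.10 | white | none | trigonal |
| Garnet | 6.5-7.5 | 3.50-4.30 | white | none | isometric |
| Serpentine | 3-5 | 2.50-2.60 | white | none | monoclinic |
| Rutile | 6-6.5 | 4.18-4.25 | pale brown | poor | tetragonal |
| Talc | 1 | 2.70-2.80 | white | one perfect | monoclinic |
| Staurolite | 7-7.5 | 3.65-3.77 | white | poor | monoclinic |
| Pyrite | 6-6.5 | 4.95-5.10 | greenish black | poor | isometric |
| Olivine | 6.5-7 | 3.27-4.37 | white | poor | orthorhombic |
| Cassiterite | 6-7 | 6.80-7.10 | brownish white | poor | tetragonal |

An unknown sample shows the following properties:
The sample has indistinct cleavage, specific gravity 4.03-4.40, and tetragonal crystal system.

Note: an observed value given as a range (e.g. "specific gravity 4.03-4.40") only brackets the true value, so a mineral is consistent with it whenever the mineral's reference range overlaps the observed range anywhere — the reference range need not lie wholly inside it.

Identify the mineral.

Rutile

Indistinct cleavage is inconsistent with Kaolinite, Galena, Corundum, Garnet, Serpentine, Talc.
Specific gravity 4.03-4.40: Rutile, Olivine remain.
Tetragonal crystal system excludes Olivine.
Rutile is the sole remaining match.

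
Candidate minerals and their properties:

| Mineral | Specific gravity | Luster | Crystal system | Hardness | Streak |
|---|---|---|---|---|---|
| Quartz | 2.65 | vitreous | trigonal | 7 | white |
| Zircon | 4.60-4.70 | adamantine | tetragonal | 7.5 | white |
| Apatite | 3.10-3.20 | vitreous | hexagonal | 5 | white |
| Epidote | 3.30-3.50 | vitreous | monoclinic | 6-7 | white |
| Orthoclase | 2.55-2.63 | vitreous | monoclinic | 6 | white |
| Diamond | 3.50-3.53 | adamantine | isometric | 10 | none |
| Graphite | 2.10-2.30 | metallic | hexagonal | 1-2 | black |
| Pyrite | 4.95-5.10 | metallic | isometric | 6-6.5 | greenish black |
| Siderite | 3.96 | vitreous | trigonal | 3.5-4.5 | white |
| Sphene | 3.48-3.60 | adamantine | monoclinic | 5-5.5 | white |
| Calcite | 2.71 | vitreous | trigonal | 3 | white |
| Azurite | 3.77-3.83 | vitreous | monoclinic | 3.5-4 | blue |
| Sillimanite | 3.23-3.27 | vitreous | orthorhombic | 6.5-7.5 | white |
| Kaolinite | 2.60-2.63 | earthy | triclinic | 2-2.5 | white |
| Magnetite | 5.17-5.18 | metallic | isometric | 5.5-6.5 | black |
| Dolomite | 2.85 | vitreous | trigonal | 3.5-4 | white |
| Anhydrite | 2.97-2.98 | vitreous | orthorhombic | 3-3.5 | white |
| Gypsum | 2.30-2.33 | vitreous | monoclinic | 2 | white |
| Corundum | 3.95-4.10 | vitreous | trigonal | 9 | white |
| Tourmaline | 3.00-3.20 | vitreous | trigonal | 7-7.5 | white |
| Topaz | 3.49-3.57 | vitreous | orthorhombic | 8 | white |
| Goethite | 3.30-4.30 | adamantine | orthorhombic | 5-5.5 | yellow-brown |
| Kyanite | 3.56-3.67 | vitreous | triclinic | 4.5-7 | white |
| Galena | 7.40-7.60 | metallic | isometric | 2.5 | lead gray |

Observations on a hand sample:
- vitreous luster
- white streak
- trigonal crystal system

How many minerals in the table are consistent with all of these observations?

6

Vitreous luster — only Quartz, Apatite, Epidote, Orthoclase, Siderite, Calcite, Azurite, Sillimanite, Dolomite, Anhydrite, Gypsum, Corundum, Tourmaline, Topaz, Kyanite remain.
White streak excludes Azurite.
Trigonal crystal system — Quartz, Siderite, Calcite, Dolomite, Corundum, Tourmaline remain.
The minerals that satisfy all observations are Calcite, Corundum, Dolomite, Quartz, Siderite, Tourmaline.
That is 6 minerals.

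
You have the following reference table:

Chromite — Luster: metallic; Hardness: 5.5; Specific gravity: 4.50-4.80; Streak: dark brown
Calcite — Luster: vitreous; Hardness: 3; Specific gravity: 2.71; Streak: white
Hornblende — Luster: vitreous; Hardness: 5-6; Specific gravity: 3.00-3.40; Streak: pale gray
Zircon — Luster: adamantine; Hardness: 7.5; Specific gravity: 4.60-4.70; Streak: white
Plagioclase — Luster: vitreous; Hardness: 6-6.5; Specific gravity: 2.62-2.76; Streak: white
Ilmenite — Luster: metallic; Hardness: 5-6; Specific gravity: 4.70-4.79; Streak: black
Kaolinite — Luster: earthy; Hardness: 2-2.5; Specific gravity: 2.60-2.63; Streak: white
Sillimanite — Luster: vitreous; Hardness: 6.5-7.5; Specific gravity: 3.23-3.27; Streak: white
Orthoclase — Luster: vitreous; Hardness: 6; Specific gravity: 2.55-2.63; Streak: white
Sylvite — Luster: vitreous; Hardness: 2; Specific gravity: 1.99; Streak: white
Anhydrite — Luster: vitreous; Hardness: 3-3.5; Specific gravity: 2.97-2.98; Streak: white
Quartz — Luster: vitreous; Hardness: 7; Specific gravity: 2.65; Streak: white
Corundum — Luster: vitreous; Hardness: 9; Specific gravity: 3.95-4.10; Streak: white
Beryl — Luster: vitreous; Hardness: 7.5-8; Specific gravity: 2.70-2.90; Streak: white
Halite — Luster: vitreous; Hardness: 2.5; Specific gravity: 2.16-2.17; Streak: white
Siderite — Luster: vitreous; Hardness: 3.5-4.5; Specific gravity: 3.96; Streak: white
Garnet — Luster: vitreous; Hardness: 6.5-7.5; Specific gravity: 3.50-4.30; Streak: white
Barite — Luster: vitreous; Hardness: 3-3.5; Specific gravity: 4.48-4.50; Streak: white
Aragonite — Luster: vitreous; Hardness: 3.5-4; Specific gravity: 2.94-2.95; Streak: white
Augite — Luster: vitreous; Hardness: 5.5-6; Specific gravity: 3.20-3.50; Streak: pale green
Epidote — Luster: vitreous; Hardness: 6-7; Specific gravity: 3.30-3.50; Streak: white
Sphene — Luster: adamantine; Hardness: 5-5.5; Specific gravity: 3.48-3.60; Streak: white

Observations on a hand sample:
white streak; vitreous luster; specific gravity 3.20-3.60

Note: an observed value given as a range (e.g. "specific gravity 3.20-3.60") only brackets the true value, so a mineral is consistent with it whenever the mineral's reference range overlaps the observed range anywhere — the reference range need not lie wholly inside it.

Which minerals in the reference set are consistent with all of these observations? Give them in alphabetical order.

Epidote, Garnet, Sillimanite

White streak eliminates Chromite, Hornblende, Ilmenite, Augite.
Vitreous luster eliminates Zircon, Kaolinite, Sphene.
Specific gravity 3.20-3.60 — only Sillimanite, Garnet, Epidote remain.
Remaining candidates: Epidote, Garnet, Sillimanite.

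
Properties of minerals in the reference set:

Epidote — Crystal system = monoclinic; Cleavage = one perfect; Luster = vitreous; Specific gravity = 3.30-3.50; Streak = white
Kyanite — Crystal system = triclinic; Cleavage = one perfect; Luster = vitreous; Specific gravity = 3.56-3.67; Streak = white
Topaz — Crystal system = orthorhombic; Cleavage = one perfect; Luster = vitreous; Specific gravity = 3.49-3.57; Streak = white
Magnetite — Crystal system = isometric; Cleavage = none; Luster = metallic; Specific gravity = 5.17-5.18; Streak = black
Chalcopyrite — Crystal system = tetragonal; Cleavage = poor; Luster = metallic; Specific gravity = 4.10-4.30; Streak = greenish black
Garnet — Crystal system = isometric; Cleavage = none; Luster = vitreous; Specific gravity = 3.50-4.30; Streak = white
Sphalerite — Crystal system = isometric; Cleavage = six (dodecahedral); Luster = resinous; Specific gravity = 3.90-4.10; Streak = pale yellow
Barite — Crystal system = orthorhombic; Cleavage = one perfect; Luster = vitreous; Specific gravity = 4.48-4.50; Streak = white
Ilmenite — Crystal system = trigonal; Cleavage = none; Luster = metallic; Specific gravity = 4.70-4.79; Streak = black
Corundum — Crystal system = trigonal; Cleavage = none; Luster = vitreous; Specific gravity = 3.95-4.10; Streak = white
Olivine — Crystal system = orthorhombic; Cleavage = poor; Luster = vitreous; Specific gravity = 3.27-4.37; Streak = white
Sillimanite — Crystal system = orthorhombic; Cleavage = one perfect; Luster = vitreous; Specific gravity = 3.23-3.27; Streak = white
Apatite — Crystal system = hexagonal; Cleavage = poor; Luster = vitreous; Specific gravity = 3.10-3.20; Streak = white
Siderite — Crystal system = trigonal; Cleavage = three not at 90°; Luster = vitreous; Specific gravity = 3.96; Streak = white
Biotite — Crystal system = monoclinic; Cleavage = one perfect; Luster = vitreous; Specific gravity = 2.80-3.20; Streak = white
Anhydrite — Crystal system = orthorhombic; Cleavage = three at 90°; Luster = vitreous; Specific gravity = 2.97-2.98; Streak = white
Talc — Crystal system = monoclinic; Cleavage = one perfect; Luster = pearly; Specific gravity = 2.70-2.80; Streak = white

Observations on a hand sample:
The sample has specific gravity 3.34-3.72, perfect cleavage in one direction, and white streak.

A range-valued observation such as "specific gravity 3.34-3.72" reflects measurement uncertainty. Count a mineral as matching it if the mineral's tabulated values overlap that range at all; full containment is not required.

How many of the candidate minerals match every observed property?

Specific gravity 3.34-3.72 — narrows the field to Epidote, Kyanite, Topaz, Garnet, Olivine.
Perfect cleavage in one direction rules out Garnet, Olivine.
White streak — every remaining candidate is consistent.
The minerals that satisfy all observations are Epidote, Kyanite, Topaz.
That is 3 minerals.

3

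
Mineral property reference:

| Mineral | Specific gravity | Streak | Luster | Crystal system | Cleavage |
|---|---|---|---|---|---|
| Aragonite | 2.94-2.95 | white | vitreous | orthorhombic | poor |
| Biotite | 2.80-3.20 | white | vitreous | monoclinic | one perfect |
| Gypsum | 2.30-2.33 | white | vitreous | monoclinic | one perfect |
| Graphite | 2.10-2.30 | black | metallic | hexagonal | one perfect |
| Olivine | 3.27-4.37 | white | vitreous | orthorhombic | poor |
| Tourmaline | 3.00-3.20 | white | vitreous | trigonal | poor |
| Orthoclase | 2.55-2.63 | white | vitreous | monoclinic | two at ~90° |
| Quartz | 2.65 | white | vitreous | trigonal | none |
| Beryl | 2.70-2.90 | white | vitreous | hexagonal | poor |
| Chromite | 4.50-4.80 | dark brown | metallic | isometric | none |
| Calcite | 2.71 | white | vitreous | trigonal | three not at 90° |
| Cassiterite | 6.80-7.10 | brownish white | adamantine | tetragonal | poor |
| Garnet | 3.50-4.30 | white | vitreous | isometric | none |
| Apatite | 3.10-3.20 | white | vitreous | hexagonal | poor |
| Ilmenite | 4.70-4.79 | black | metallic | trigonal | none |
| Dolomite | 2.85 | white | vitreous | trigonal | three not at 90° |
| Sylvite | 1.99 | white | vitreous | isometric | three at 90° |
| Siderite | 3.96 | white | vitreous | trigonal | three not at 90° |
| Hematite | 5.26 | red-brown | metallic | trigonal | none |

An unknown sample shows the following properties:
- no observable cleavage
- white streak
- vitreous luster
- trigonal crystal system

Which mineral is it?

Quartz

No observable cleavage — Quartz, Chromite, Garnet, Ilmenite, Hematite remain.
White streak — leaves Quartz, Garnet.
Vitreous luster — all remaining candidates fit.
Trigonal crystal system eliminates Garnet.
The only mineral consistent with every observation is Quartz.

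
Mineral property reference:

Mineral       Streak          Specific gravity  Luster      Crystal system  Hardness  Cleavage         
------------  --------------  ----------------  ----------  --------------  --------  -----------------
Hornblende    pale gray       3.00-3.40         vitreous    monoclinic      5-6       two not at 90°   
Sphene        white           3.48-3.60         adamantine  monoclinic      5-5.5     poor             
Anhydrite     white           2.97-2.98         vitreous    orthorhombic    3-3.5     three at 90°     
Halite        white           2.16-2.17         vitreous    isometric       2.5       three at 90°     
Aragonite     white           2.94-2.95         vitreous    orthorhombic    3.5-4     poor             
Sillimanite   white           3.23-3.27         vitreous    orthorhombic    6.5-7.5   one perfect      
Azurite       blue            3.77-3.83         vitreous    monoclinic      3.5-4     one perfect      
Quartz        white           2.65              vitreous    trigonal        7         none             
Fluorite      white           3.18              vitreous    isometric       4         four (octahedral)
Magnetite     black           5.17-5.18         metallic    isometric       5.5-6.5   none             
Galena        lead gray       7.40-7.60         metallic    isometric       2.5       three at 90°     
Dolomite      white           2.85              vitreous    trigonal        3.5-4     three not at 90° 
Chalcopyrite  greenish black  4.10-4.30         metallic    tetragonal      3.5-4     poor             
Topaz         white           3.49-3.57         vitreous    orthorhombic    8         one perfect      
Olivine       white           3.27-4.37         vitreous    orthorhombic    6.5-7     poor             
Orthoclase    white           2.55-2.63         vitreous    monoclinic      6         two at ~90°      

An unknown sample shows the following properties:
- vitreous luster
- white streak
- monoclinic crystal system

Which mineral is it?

Orthoclase

Vitreous luster excludes Sphene, Magnetite, Galena, Chalcopyrite.
White streak excludes Hornblende, Azurite.
Monoclinic crystal system — only Orthoclase remains.
The only mineral consistent with every observation is Orthoclase.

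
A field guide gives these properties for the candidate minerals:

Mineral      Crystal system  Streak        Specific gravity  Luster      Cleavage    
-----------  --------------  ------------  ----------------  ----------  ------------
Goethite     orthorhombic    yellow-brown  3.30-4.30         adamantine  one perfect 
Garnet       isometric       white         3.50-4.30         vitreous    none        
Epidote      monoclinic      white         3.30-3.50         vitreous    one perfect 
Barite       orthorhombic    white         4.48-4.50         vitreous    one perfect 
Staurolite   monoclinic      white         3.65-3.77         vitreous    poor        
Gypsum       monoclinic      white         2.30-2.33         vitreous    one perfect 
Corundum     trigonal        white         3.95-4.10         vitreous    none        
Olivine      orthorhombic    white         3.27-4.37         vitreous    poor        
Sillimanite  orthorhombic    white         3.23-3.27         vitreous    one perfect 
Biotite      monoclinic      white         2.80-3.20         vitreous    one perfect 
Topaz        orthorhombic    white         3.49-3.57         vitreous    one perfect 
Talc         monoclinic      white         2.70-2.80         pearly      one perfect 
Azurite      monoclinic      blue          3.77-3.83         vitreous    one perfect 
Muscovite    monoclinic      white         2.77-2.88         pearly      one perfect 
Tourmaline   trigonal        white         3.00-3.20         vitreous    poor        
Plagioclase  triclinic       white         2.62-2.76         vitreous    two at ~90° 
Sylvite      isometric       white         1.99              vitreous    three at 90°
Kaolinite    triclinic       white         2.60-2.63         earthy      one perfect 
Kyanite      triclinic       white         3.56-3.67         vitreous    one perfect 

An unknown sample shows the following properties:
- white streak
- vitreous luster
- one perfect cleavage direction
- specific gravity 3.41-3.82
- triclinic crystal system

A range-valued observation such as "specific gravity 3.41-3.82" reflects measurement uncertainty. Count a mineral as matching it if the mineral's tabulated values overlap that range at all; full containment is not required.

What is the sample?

White streak eliminates Goethite, Azurite.
Vitreous luster is inconsistent with Talc, Muscovite, Kaolinite.
One perfect cleavage direction — leaves Epidote, Barite, Gypsum, Sillimanite, Biotite, Topaz, Kyanite.
Specific gravity 3.41-3.82 — only Epidote, Topaz, Kyanite remain.
Triclinic crystal system — Kyanite remains.
The only mineral consistent with every observation is Kyanite.

Kyanite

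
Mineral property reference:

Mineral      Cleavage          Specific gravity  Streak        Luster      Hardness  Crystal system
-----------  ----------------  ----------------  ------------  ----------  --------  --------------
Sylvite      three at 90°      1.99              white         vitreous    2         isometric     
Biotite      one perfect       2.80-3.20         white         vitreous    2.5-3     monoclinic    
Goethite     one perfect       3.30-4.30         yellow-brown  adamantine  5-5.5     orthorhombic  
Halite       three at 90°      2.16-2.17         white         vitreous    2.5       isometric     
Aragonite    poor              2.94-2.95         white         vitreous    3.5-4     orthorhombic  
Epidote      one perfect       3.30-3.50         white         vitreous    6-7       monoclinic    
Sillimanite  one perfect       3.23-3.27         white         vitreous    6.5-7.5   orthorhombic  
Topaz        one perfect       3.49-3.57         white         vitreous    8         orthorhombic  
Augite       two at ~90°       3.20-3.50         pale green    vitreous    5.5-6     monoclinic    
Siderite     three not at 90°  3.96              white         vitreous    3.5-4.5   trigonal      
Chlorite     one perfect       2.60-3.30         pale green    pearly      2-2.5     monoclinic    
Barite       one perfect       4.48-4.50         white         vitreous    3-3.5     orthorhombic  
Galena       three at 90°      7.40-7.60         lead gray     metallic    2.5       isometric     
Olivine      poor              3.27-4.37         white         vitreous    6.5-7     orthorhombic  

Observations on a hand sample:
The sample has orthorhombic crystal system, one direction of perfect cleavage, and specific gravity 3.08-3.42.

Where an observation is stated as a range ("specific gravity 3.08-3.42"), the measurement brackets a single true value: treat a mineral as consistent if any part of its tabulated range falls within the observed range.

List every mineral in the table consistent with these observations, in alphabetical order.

Goethite, Sillimanite

Orthorhombic crystal system: only Goethite, Aragonite, Sillimanite, Topaz, Barite, Olivine remain.
One direction of perfect cleavage excludes Aragonite, Olivine.
Specific gravity 3.08-3.42 eliminates Topaz, Barite.
Remaining candidates: Goethite, Sillimanite.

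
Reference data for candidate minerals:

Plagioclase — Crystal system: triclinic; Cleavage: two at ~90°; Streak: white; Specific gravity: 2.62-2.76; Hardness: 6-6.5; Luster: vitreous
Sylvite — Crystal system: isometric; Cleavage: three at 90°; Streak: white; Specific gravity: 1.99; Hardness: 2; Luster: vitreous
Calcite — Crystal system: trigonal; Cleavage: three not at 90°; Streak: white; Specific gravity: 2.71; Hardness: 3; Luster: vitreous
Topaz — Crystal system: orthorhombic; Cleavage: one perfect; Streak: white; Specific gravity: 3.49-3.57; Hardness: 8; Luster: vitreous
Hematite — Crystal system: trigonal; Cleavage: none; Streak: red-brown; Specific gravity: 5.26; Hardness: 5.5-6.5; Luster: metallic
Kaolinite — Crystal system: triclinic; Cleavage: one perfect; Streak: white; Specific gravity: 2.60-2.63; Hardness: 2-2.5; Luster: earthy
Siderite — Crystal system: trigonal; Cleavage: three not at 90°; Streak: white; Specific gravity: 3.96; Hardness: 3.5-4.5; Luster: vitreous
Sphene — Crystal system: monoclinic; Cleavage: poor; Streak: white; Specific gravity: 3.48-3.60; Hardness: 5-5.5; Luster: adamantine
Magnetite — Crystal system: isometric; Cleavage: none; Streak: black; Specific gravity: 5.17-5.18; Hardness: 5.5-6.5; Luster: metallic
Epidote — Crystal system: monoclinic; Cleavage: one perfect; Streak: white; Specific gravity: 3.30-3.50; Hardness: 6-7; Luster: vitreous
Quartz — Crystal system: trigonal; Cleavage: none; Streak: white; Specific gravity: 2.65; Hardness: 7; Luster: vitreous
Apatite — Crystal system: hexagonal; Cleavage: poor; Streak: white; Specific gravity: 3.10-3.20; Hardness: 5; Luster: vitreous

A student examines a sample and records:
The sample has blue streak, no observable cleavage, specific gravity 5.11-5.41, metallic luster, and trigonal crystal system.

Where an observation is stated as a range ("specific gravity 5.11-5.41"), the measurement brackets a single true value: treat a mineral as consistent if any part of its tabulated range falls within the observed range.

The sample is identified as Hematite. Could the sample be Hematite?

No

Blue streak — Hematite has red-brown streak; which does not match.
No observable cleavage — fits Hematite (cleavage none).
Specific gravity 5.11-5.41 — fits Hematite (SG 5.26).
Metallic luster — fits Hematite (metallic luster).
Trigonal crystal system — fits Hematite (trigonal system).
Streak alone is enough to reject Hematite.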